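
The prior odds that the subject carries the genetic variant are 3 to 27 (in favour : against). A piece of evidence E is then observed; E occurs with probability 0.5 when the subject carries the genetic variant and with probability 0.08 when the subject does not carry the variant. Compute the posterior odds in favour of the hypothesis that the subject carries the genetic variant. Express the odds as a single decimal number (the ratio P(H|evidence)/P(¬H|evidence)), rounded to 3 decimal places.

Posterior odds ≈ 0.694

Prior odds = 3/27 = 0.11111. In log-odds, ln(0.11111) = -2.1972.
Add log likelihood ratio: ln(6.2500) = 1.8326.
Posterior log-odds = -0.36464, so posterior odds = exp(-0.36464) = 0.69444.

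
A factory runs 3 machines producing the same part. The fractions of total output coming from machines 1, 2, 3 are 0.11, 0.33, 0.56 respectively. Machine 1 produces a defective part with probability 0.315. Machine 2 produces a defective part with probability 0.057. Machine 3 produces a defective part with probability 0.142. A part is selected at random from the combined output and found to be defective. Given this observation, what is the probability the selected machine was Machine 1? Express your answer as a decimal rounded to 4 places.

P(defective|M1) = 0.315; P(defective|M2) = 0.057; P(defective|M3) = 0.142.
Prior × likelihood for each source: 0.11·0.315=0.03465, 0.33·0.057=0.01881, 0.56·0.142=0.07952. Summing gives P(defective) = 0.13298.
P(Machine 1 | defective) = 0.03465 / 0.13298 = 0.2606.

Posterior probability ≈ 0.2606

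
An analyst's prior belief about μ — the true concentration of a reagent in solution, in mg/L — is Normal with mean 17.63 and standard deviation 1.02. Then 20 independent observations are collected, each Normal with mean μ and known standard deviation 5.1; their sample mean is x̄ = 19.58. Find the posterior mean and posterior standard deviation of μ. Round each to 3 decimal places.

Posterior mean ≈ 18.497; posterior SD ≈ 0.760

Prior precision 1/τ₀² = 1/1.02² = 0.961169; data precision n/σ² = 20/5.1² = 0.768935.
Posterior precision = 0.961169 + 0.768935 = 1.73010, giving posterior SD = 1/√1.73010 = 0.760.
Posterior mean = (0.961169·17.63 + 0.768935·19.58) / 1.73010 = 18.497.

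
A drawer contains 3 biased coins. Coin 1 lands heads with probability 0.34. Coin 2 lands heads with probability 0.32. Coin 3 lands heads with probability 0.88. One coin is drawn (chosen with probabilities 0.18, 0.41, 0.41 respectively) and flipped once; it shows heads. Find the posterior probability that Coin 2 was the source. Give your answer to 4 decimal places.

Posterior probability ≈ 0.2372

Tabulate prior·likelihood by source: [1] prior 0.18, lik 0.34, product 0.06120; [2] prior 0.41, lik 0.32, product 0.1312; [3] prior 0.41, lik 0.88, product 0.3608.
Normalizing constant = 0.55320; the posterior for Coin 2 is its product over the sum, 0.1312/0.55320 = 0.2372.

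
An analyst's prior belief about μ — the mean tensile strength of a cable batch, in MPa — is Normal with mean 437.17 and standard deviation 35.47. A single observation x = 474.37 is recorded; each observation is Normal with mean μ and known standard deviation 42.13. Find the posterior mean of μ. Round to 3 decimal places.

Prior precision 1/τ₀² = 1/35.47² = 0.00079484; data precision n/σ² = 1/42.13² = 0.00056340.
Posterior precision = 0.00079484 + 0.00056340 = 0.00135824.
Posterior mean = (0.00079484·437.17 + 0.00056340·474.37) / 0.00135824 = 452.601.

Posterior mean ≈ 452.601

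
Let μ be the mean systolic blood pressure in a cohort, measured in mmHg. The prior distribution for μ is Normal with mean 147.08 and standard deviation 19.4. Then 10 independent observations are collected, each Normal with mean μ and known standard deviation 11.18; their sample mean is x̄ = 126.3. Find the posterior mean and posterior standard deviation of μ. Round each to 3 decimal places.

With known σ, the Normal prior is conjugate. Weight on the data is w = (n/σ²)/(n/σ² + 1/τ₀²) = 0.0800049/(0.0800049+0.00265703) = 0.96786.
Posterior mean = w·x̄ + (1−w)·μ₀ = 0.96786·126.3 + 0.032143·147.08 = 126.968. Posterior variance = 1/(0.0800049+0.00265703) = 12.0975, so SD = 3.478.

Posterior mean ≈ 126.968; posterior SD ≈ 3.478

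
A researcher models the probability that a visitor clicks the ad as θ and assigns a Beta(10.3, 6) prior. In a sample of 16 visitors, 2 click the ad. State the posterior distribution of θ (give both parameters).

The binomial likelihood is conjugate to the Beta prior: with 2 successes and 14 failures, the posterior is Beta(10.3+2, 6+14) = Beta(12.3, 20).

Posterior: Beta(12.3, 20)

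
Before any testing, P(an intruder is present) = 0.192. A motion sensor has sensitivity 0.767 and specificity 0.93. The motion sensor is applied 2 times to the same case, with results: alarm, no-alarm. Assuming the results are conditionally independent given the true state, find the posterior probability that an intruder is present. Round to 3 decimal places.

Let H be the event that an intruder is present; start with P(H) = 0.192. P('alarm'|H) = 0.767, P('alarm'|¬H) = 0.07.
Update on result 1 ('alarm'): P(H) ← 0.767·0.1920 / (0.767·0.1920 + 0.07·0.8080) = 0.14726/0.20382 = 0.7225.
Update on result 2 ('no-alarm'): P(H) ← 0.233·0.7225 / (0.233·0.7225 + 0.93·0.2775) = 0.16834/0.42641 = 0.3948.

Posterior P(H) ≈ 0.395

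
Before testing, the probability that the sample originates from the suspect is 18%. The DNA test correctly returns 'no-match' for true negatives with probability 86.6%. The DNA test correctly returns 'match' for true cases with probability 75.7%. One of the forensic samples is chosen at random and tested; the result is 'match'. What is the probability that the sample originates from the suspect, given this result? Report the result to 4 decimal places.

Let H be the event that the sample originates from the suspect. P(H) = 0.18, so P(¬H) = 0.82. With E the 'match' result, P(E|H) = 0.757 and P(E|¬H) = 0.134.
P(E) = 0.757·0.18 + 0.134·0.82 = 0.13626 + 0.10988 = 0.24614.
By Bayes' theorem, P(H|E) = 0.13626 / 0.24614 = 0.5536.

P(H | E) ≈ 0.5536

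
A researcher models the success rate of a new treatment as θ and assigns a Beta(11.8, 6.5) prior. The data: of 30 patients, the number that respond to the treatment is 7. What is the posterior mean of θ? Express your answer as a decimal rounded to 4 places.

Observing 7 successes and 23 failures updates Beta(11.8, 6.5) by adding the success and failure counts to the two shape parameters: α = 11.8+7 = 18.8, β = 6.5+23 = 29.5.
Posterior mean = α/(α+β) = 18.8/48.3 = 0.3892.

Posterior mean ≈ 0.3892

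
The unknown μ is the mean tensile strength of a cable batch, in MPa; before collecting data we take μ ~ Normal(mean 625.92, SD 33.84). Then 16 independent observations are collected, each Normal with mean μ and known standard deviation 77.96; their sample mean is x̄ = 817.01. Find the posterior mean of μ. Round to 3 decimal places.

Posterior mean ≈ 769.412

Prior precision 1/τ₀² = 1/33.84² = 0.00087325; data precision n/σ² = 16/77.96² = 0.00263255.
Posterior precision = 0.00087325 + 0.00263255 = 0.00350580.
Posterior mean = (0.00087325·625.92 + 0.00263255·817.01) / 0.00350580 = 769.412.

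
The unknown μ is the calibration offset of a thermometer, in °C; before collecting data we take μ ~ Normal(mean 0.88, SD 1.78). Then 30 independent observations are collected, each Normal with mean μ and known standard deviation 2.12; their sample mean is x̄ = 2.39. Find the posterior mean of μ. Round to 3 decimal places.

With known σ, the Normal prior is conjugate. Weight on the data is w = (n/σ²)/(n/σ² + 1/τ₀²) = 6.67497/(6.67497+0.315617) = 0.95485.
Posterior mean = w·x̄ + (1−w)·μ₀ = 0.95485·2.39 + 0.045149·0.88 = 2.322.

Posterior mean ≈ 2.322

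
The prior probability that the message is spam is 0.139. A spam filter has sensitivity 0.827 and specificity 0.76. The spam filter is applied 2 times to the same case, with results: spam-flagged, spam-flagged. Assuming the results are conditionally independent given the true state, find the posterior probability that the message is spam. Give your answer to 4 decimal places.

Let H be the event that the message is spam; start with P(H) = 0.139. P('spam-flagged'|H) = 0.827, P('spam-flagged'|¬H) = 0.24.
Update on result 1 ('spam-flagged'): P(H) ← 0.827·0.1390 / (0.827·0.1390 + 0.24·0.8610) = 0.11495/0.32159 = 0.3574.
Update on result 2 ('spam-flagged'): P(H) ← 0.827·0.3574 / (0.827·0.3574 + 0.24·0.6426) = 0.29561/0.44982 = 0.6572.

Posterior P(H) ≈ 0.6572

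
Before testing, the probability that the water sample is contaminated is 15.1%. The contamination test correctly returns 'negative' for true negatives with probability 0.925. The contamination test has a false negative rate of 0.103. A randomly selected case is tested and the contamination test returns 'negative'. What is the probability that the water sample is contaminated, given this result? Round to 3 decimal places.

Let H be the event that the water sample is contaminated. P(H) = 0.151, so P(¬H) = 0.849. With E the 'negative' result, P(E|H) = 0.103 and P(E|¬H) = 0.925.
P(E) = 0.103·0.151 + 0.925·0.849 = 0.015553 + 0.78533 = 0.80088.
By Bayes' theorem, P(H|E) = 0.015553 / 0.80088 = 0.019.

P(H | E) ≈ 0.019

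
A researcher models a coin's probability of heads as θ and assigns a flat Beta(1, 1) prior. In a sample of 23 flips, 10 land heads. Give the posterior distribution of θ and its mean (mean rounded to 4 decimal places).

The binomial likelihood is conjugate to the Beta prior: with 10 successes and 13 failures, the posterior is Beta(1+10, 1+13) = Beta(11, 14).
Posterior mean = α/(α+β) = 11/25 = 0.4400.

Posterior: Beta(11, 14); mean ≈ 0.4400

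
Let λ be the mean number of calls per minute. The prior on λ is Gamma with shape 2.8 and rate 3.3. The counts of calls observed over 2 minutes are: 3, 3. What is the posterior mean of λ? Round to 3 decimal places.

Total count ∑xᵢ = 6 over n = 2 minutes.
Gamma is conjugate to the Poisson likelihood: posterior is Gamma(shape = 2.8+6 = 8.8, rate = 3.3+2 = 5.3).
E[λ | data] = 8.8/5.3 = 1.660.

Posterior mean ≈ 1.660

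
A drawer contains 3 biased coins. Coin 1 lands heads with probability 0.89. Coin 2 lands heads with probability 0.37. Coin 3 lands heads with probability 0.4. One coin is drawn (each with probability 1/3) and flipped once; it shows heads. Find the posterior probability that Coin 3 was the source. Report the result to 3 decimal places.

Tabulate prior·likelihood by source: [1] prior 0.333333, lik 0.89, product 0.2967; [2] prior 0.333333, lik 0.37, product 0.1233; [3] prior 0.333333, lik 0.4, product 0.1333.
Normalizing constant = 0.55333; the posterior for Coin 3 is its product over the sum, 0.1333/0.55333 = 0.241.

Posterior probability ≈ 0.241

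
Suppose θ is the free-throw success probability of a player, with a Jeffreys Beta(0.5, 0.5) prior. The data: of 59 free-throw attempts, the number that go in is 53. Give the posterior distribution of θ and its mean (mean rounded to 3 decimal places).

Observing 53 successes and 6 failures updates Beta(0.5, 0.5) by adding the success and failure counts to the two shape parameters: α = 0.5+53 = 53.5, β = 0.5+6 = 6.5.
E[θ | data] = 53.5/(53.5+6.5) = 0.892.

Posterior: Beta(53.5, 6.5); mean ≈ 0.892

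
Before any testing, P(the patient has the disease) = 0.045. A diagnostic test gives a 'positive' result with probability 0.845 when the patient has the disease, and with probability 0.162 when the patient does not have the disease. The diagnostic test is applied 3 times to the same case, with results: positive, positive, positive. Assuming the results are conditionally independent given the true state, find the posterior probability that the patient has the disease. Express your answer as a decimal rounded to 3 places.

Let H be the event that the patient has the disease; start with P(H) = 0.045. P('positive'|H) = 0.845, P('positive'|¬H) = 0.162.
Update on result 1 ('positive'): P(H) ← 0.845·0.0450 / (0.845·0.0450 + 0.162·0.9550) = 0.038025/0.19273 = 0.1973.
Update on result 2 ('positive'): P(H) ← 0.845·0.1973 / (0.845·0.1973 + 0.162·0.8027) = 0.16671/0.29675 = 0.5618.
Update on result 3 ('positive'): P(H) ← 0.845·0.5618 / (0.845·0.5618 + 0.162·0.4382) = 0.47471/0.54570 = 0.8699.

Posterior P(H) ≈ 0.870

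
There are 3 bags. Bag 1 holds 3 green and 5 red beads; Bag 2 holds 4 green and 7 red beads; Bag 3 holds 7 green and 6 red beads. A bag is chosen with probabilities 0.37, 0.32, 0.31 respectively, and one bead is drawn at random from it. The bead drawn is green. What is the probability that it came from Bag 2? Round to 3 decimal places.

P(green|Bag 1) = 0.375; P(green|Bag 2) = 0.3636; P(green|Bag 3) = 0.5385.
Prior × likelihood for each source: 0.37·0.375=0.1387, 0.32·0.3636=0.1164, 0.31·0.5385=0.1669. Summing gives P(green) = 0.42204.
P(Bag 2 | green) = 0.1164 / 0.42204 = 0.276.

Posterior probability ≈ 0.276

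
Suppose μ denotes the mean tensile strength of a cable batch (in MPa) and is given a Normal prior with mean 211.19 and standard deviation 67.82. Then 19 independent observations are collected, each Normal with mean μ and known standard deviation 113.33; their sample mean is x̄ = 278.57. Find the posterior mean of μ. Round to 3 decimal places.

Prior precision 1/τ₀² = 1/67.82² = 0.00021741; data precision n/σ² = 19/113.33² = 0.00147933.
Posterior precision = 0.00021741 + 0.00147933 = 0.00169674.
Posterior mean = (0.00021741·211.19 + 0.00147933·278.57) / 0.00169674 = 269.936.

Posterior mean ≈ 269.936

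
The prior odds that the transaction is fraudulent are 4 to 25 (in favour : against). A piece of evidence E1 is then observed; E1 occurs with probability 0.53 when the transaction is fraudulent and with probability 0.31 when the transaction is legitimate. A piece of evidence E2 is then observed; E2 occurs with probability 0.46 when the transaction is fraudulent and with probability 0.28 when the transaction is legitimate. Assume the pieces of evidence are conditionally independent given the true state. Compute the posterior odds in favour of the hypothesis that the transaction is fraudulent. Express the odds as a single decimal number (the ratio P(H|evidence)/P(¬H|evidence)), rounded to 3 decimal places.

Prior odds = 4/25 = 0.16000.
Likelihood ratio for E1 = 0.53/0.31 = 1.7097.
Likelihood ratio for E2 = 0.46/0.28 = 1.6429.
Posterior odds = prior odds × LR₁ × LR₂ = 0.44940.

Posterior odds ≈ 0.449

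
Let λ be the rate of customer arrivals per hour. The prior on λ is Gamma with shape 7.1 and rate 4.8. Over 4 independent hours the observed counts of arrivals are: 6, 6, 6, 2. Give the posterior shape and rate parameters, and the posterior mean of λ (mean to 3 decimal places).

Total count ∑xᵢ = 20 over n = 4 hours.
Gamma is conjugate to the Poisson likelihood: posterior is Gamma(shape = 7.1+20 = 27.1, rate = 4.8+4 = 8.8).
Posterior mean = shape/rate = 27.1/8.8 = 3.080.

Posterior: Gamma(shape=27.1, rate=8.8); mean ≈ 3.080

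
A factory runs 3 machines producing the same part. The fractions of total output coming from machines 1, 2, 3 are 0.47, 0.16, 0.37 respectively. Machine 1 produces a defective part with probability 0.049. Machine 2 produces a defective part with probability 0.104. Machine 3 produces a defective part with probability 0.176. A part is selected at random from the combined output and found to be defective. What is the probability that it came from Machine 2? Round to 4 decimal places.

P(defective|M1) = 0.049; P(defective|M2) = 0.104; P(defective|M3) = 0.176.
Prior × likelihood for each source: 0.47·0.049=0.02303, 0.16·0.104=0.01664, 0.37·0.176=0.06512. Summing gives P(defective) = 0.10479.
P(Machine 2 | defective) = 0.01664 / 0.10479 = 0.1588.

Posterior probability ≈ 0.1588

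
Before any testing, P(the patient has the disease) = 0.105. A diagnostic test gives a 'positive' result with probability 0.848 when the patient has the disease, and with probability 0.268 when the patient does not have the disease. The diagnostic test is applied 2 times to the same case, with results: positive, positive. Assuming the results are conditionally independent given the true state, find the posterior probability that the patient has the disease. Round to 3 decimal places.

Let H be the event that the patient has the disease; start with P(H) = 0.105. P('positive'|H) = 0.848, P('positive'|¬H) = 0.268.
Update on result 1 ('positive'): P(H) ← 0.848·0.1050 / (0.848·0.1050 + 0.268·0.8950) = 0.089040/0.32890 = 0.2707.
Update on result 2 ('positive'): P(H) ← 0.848·0.2707 / (0.848·0.2707 + 0.268·0.7293) = 0.22957/0.42502 = 0.5401.

Posterior P(H) ≈ 0.540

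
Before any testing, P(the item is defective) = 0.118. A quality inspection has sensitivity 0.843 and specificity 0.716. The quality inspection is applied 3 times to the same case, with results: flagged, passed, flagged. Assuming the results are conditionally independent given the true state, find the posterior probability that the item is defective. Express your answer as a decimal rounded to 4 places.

With H the event that the item is defective, the joint likelihood of the observed sequence is P(data|H) = 0.843·0.157·0.843 = 0.11157 and P(data|¬H) = 0.284·0.716·0.284 = 0.057750.
Bayes: P(H|data) = 0.118·0.11157 / (0.118·0.11157 + 0.882·0.057750) = 0.013165/0.064101 = 0.2054.

Posterior P(H) ≈ 0.2054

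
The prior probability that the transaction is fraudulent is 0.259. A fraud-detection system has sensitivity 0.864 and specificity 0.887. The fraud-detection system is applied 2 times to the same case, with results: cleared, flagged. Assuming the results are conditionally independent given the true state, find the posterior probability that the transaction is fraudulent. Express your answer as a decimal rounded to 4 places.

Posterior P(H) ≈ 0.2907

Let H be the event that the transaction is fraudulent; start with P(H) = 0.259. P('flagged'|H) = 0.864, P('flagged'|¬H) = 0.113.
Update on result 1 ('cleared'): P(H) ← 0.136·0.2590 / (0.136·0.2590 + 0.887·0.7410) = 0.035224/0.69249 = 0.0509.
Update on result 2 ('flagged'): P(H) ← 0.864·0.0509 / (0.864·0.0509 + 0.113·0.9491) = 0.043948/0.15120 = 0.2907.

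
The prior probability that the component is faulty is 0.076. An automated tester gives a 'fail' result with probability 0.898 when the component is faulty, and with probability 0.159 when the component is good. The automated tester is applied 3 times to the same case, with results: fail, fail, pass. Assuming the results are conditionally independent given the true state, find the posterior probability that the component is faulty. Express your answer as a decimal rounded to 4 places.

Posterior P(H) ≈ 0.2414

Let H be the event that the component is faulty; start with P(H) = 0.076. P('fail'|H) = 0.898, P('fail'|¬H) = 0.159.
Update on result 1 ('fail'): P(H) ← 0.898·0.0760 / (0.898·0.0760 + 0.159·0.9240) = 0.068248/0.21516 = 0.3172.
Update on result 2 ('fail'): P(H) ← 0.898·0.3172 / (0.898·0.3172 + 0.159·0.6828) = 0.28484/0.39340 = 0.7240.
Update on result 3 ('pass'): P(H) ← 0.102·0.7240 / (0.102·0.7240 + 0.841·0.2760) = 0.073851/0.30594 = 0.2414.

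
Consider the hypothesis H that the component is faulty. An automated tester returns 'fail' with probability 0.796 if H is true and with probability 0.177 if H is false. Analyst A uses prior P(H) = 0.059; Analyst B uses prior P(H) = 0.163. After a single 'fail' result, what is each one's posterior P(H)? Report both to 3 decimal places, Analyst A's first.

Analyst A: 0.220; Analyst B: 0.467

The likelihood ratio for a 'fail' result is 0.796/0.177 = 4.4972.
Analyst A: prior odds 0.059/0.941 = 0.062699; posterior odds 0.28197; posterior probability 0.220.
Analyst B: prior odds 0.163/0.837 = 0.19474; posterior odds 0.87579; posterior probability 0.467.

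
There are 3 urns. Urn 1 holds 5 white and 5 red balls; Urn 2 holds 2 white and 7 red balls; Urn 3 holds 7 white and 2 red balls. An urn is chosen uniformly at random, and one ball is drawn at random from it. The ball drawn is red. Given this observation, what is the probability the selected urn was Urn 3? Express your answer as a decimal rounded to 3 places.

Posterior probability ≈ 0.148

Tabulate prior·likelihood by source: [1] prior 0.333333, lik 0.5, product 0.1667; [2] prior 0.333333, lik 0.7778, product 0.2593; [3] prior 0.333333, lik 0.2222, product 0.07407.
Normalizing constant = 0.50000; the posterior for Urn 3 is its product over the sum, 0.07407/0.50000 = 0.148.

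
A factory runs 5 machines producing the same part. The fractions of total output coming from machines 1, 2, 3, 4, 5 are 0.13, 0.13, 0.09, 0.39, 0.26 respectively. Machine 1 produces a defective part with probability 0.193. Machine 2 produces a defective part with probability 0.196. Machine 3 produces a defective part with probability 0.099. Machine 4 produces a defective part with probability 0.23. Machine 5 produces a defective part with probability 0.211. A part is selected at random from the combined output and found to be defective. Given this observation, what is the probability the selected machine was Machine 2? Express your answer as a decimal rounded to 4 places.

Posterior probability ≈ 0.1249

Tabulate prior·likelihood by source: [1] prior 0.13, lik 0.193, product 0.02509; [2] prior 0.13, lik 0.196, product 0.02548; [3] prior 0.09, lik 0.099, product 0.008910; [4] prior 0.39, lik 0.23, product 0.08970; [5] prior 0.26, lik 0.211, product 0.05486.
Normalizing constant = 0.20404; the posterior for Machine 2 is its product over the sum, 0.02548/0.20404 = 0.1249.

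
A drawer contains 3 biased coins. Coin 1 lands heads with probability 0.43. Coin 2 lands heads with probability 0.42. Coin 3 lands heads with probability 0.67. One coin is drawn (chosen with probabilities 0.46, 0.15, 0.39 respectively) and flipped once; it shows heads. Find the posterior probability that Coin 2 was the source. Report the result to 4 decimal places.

Posterior probability ≈ 0.1207

Tabulate prior·likelihood by source: [1] prior 0.46, lik 0.43, product 0.1978; [2] prior 0.15, lik 0.42, product 0.06300; [3] prior 0.39, lik 0.67, product 0.2613.
Normalizing constant = 0.52210; the posterior for Coin 2 is its product over the sum, 0.06300/0.52210 = 0.1207.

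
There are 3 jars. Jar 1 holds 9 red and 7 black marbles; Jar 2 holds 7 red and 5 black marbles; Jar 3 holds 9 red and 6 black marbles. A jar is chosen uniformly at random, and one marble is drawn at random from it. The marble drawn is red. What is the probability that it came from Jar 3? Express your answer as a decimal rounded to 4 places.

Posterior probability ≈ 0.3437

P(red|Jar 1) = 0.5625; P(red|Jar 2) = 0.5833; P(red|Jar 3) = 0.6.
Prior × likelihood for each source: 0.333333·0.5625=0.1875, 0.333333·0.5833=0.1944, 0.333333·0.6=0.2000. Summing gives P(red) = 0.58194.
P(Jar 3 | red) = 0.2000 / 0.58194 = 0.3437.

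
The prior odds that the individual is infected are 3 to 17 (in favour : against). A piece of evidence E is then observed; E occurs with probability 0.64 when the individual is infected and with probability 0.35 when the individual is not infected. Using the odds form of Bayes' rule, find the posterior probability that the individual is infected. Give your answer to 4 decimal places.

Prior odds = 3/17 = 0.17647. In log-odds, ln(0.17647) = -1.7346.
Add log likelihood ratio: ln(1.8286) = 0.60354.
Posterior log-odds = -1.1311, so posterior odds = exp(-1.1311) = 0.32269. Converting, P(H|E) = 0.32269/1.3227 = 0.2440.

Posterior probability ≈ 0.2440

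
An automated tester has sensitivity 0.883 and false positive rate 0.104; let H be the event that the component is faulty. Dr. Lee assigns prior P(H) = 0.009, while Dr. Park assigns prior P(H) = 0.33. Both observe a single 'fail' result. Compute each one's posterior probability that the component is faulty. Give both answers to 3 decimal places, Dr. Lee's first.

P('+'|H) = 0.883, P('+'|¬H) = 0.104.
Dr. Lee: numerator 0.883·0.009 = 0.0079470; evidence = 0.0079470+0.104·0.991 = 0.11101; posterior = 0.072.
Dr. Park: numerator 0.883·0.33 = 0.29139; evidence = 0.29139+0.104·0.67 = 0.36107; posterior = 0.807.

Dr. Lee: 0.072; Dr. Park: 0.807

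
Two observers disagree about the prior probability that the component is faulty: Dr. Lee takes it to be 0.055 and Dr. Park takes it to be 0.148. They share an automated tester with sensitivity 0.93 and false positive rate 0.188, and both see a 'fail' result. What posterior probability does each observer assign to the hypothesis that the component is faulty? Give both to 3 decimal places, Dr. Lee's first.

The likelihood ratio for a 'fail' result is 0.93/0.188 = 4.9468.
Dr. Lee: prior odds 0.055/0.945 = 0.058201; posterior odds 0.28791; posterior probability 0.224.
Dr. Park: prior odds 0.148/0.852 = 0.17371; posterior odds 0.85930; posterior probability 0.462.

Dr. Lee: 0.224; Dr. Park: 0.462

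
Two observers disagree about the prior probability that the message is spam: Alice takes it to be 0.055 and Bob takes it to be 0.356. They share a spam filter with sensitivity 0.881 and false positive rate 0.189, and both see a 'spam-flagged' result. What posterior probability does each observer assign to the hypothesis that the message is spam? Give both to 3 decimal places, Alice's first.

The likelihood ratio for a 'spam-flagged' result is 0.881/0.189 = 4.6614.
Alice: prior odds 0.055/0.945 = 0.058201; posterior odds 0.27130; posterior probability 0.213.
Bob: prior odds 0.356/0.644 = 0.55280; posterior odds 2.5768; posterior probability 0.720.

Alice: 0.213; Bob: 0.720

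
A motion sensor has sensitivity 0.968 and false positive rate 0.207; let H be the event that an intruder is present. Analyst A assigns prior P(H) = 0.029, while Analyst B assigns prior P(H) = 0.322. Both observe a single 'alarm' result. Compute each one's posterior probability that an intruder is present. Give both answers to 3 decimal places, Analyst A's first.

Analyst A: 0.123; Analyst B: 0.690

The likelihood ratio for an 'alarm' result is 0.968/0.207 = 4.6763.
Analyst A: prior odds 0.029/0.971 = 0.029866; posterior odds 0.13966; posterior probability 0.123.
Analyst B: prior odds 0.322/0.678 = 0.47493; posterior odds 2.2209; posterior probability 0.690.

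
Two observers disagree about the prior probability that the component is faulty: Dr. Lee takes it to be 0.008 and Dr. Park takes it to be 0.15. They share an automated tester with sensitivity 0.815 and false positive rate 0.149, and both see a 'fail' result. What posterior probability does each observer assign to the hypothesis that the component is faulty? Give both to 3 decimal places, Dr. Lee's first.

Dr. Lee: 0.042; Dr. Park: 0.491

The likelihood ratio for a 'fail' result is 0.815/0.149 = 5.4698.
Dr. Lee: prior odds 0.008/0.992 = 0.0080645; posterior odds 0.044111; posterior probability 0.042.
Dr. Park: prior odds 0.15/0.85 = 0.17647; posterior odds 0.96526; posterior probability 0.491.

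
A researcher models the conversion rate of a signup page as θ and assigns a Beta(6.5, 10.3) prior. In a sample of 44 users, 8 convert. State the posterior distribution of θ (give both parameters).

The binomial likelihood is conjugate to the Beta prior: with 8 successes and 36 failures, the posterior is Beta(6.5+8, 10.3+36) = Beta(14.5, 46.3).

Posterior: Beta(14.5, 46.3)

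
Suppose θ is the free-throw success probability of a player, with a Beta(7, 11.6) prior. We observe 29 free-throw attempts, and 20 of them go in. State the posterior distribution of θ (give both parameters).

Posterior: Beta(27, 20.6)

The binomial likelihood is conjugate to the Beta prior: with 20 successes and 9 failures, the posterior is Beta(7+20, 11.6+9) = Beta(27, 20.6).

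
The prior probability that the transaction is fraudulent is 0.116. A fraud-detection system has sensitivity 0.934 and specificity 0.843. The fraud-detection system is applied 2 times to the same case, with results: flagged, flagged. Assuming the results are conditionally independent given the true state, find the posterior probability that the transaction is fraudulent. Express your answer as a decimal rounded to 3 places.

Posterior P(H) ≈ 0.823

With H the event that the transaction is fraudulent, the joint likelihood of the observed sequence is P(data|H) = 0.934·0.934 = 0.87236 and P(data|¬H) = 0.157·0.157 = 0.024649.
Bayes: P(H|data) = 0.116·0.87236 / (0.116·0.87236 + 0.884·0.024649) = 0.10119/0.12298 = 0.8228.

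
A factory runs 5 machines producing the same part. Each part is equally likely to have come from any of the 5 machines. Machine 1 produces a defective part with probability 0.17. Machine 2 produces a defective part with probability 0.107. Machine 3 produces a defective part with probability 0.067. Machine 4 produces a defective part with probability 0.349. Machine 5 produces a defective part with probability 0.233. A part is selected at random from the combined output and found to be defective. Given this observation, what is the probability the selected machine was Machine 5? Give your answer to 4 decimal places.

Posterior probability ≈ 0.2516

Tabulate prior·likelihood by source: [1] prior 0.2, lik 0.17, product 0.03400; [2] prior 0.2, lik 0.107, product 0.02140; [3] prior 0.2, lik 0.067, product 0.01340; [4] prior 0.2, lik 0.349, product 0.06980; [5] prior 0.2, lik 0.233, product 0.04660.
Normalizing constant = 0.18520; the posterior for Machine 5 is its product over the sum, 0.04660/0.18520 = 0.2516.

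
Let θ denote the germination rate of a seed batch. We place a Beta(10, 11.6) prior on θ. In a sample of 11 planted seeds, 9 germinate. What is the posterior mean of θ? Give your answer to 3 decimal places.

Posterior mean ≈ 0.583

The binomial likelihood is conjugate to the Beta prior: with 9 successes and 2 failures, the posterior is Beta(10+9, 11.6+2) = Beta(19, 13.6).
Posterior mean = α/(α+β) = 19/32.6 = 0.583.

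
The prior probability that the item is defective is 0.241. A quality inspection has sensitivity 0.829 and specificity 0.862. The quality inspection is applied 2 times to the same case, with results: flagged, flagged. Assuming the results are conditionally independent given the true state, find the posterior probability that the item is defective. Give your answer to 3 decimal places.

Posterior P(H) ≈ 0.920

Let H be the event that the item is defective; start with P(H) = 0.241. P('flagged'|H) = 0.829, P('flagged'|¬H) = 0.138.
Update on result 1 ('flagged'): P(H) ← 0.829·0.2410 / (0.829·0.2410 + 0.138·0.7590) = 0.19979/0.30453 = 0.6561.
Update on result 2 ('flagged'): P(H) ← 0.829·0.6561 / (0.829·0.6561 + 0.138·0.3439) = 0.54387/0.59133 = 0.9197.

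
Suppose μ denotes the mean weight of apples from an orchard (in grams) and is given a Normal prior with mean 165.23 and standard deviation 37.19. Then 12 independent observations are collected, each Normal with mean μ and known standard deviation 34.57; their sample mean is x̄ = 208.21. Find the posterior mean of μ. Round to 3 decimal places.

Posterior mean ≈ 205.323

With known σ, the Normal prior is conjugate. Weight on the data is w = (n/σ²)/(n/σ² + 1/τ₀²) = 0.0100411/(0.0100411+0.00072302) = 0.93283.
Posterior mean = w·x̄ + (1−w)·μ₀ = 0.93283·208.21 + 0.067169·165.23 = 205.323.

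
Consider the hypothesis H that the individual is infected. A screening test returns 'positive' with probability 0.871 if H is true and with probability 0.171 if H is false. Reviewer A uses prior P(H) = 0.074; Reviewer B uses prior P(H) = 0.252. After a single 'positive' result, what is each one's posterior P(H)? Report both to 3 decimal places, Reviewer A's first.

P('+'|H) = 0.871, P('+'|¬H) = 0.171.
Reviewer A: numerator 0.871·0.074 = 0.064454; evidence = 0.064454+0.171·0.926 = 0.22280; posterior = 0.289.
Reviewer B: numerator 0.871·0.252 = 0.21949; evidence = 0.21949+0.171·0.748 = 0.34740; posterior = 0.632.

Reviewer A: 0.289; Reviewer B: 0.632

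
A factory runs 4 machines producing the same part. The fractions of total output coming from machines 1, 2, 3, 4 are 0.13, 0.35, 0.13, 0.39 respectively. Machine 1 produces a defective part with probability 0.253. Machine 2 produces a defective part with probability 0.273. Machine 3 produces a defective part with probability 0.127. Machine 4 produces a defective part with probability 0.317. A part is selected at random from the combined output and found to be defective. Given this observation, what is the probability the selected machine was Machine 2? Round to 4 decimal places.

Posterior probability ≈ 0.3558

P(defective|M1) = 0.253; P(defective|M2) = 0.273; P(defective|M3) = 0.127; P(defective|M4) = 0.317.
Prior × likelihood for each source: 0.13·0.253=0.03289, 0.35·0.273=0.09555, 0.13·0.127=0.01651, 0.39·0.317=0.1236. Summing gives P(defective) = 0.26858.
P(Machine 2 | defective) = 0.09555 / 0.26858 = 0.3558.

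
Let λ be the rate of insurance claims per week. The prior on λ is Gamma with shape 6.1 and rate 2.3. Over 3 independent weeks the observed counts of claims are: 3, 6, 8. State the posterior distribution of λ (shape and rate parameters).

Posterior: Gamma(shape=23.1, rate=5.3)

Total count ∑xᵢ = 17 over n = 3 weeks.
Gamma is conjugate to the Poisson likelihood: posterior is Gamma(shape = 6.1+17 = 23.1, rate = 2.3+3 = 5.3).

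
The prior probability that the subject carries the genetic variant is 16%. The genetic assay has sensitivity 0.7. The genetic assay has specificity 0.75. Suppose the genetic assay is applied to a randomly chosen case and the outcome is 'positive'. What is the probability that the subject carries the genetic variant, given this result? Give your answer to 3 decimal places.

P(H | E) ≈ 0.348

Write H for 'the subject carries the genetic variant'. Prior odds H:¬H = 0.16/0.84 = 0.19048. For the 'positive' outcome, the likelihood ratio is 0.7/0.25 = 2.8000.
Posterior odds = 0.19048 × 2.8000 = 0.53333, so P(H|E) = 0.53333/(1+0.53333) = 0.348.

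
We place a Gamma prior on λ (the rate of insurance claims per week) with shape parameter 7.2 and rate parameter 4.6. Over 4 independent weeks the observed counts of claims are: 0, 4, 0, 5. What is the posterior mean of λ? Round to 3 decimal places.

The Poisson likelihood adds the total count to the shape and the number of exposure periods to the rate. Here ∑xᵢ = 9 and n = 4, so shape 7.2→16.2 and rate 4.6→8.6.
E[λ | data] = 16.2/8.6 = 1.884.

Posterior mean ≈ 1.884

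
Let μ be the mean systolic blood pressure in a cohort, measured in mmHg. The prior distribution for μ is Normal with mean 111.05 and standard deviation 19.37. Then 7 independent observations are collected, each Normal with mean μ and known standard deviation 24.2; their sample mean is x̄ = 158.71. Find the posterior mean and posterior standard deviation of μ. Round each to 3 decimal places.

Posterior mean ≈ 150.020; posterior SD ≈ 8.271

With known σ, the Normal prior is conjugate. Weight on the data is w = (n/σ²)/(n/σ² + 1/τ₀²) = 0.0119527/(0.0119527+0.00266527) = 0.81767.
Posterior mean = w·x̄ + (1−w)·μ₀ = 0.81767·158.71 + 0.18233·111.05 = 150.020. Posterior variance = 1/(0.0119527+0.00266527) = 68.4088, so SD = 8.271.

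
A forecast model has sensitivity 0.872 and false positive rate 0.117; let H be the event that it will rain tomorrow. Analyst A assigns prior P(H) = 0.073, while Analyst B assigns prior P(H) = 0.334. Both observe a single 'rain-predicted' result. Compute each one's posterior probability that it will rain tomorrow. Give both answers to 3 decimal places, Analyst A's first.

The likelihood ratio for a 'rain-predicted' result is 0.872/0.117 = 7.4530.
Analyst A: prior odds 0.073/0.927 = 0.078749; posterior odds 0.58691; posterior probability 0.370.
Analyst B: prior odds 0.334/0.666 = 0.50150; posterior odds 3.7377; posterior probability 0.789.

Analyst A: 0.370; Analyst B: 0.789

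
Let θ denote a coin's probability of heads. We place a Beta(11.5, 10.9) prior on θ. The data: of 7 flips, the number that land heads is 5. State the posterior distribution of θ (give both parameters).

Observing 5 successes and 2 failures updates Beta(11.5, 10.9) by adding the success and failure counts to the two shape parameters: α = 11.5+5 = 16.5, β = 10.9+2 = 12.9.

Posterior: Beta(16.5, 12.9)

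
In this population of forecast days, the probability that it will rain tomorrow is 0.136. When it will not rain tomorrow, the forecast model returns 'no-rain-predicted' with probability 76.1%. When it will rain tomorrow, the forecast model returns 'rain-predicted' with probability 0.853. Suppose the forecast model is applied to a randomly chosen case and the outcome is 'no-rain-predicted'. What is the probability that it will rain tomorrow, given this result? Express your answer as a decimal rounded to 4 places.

Let H be the event that it will rain tomorrow. P(H) = 0.136, so P(¬H) = 0.864. With E the 'no-rain-predicted' result, P(E|H) = 0.147 and P(E|¬H) = 0.761.
P(E) = 0.147·0.136 + 0.761·0.864 = 0.019992 + 0.65750 = 0.67750.
By Bayes' theorem, P(H|E) = 0.019992 / 0.67750 = 0.0295.

P(H | E) ≈ 0.0295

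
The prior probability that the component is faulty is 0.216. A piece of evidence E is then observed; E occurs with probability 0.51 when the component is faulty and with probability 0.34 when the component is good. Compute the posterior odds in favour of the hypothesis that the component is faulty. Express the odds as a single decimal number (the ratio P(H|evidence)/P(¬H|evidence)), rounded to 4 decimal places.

Posterior odds ≈ 0.4133

Prior odds = 0.216/(1−0.216) = 0.27551. In log-odds, ln(0.27551) = -1.2891.
Add log likelihood ratio: ln(1.5000) = 0.40547.
Posterior log-odds = -0.88367, so posterior odds = exp(-0.88367) = 0.41327.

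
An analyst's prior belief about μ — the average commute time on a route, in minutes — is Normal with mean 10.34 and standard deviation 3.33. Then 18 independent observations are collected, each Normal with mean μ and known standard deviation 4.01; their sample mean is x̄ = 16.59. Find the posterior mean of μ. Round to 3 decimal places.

Posterior mean ≈ 16.124

Prior precision 1/τ₀² = 1/3.33² = 0.0901803; data precision n/σ² = 18/4.01² = 1.11940.
Posterior precision = 0.0901803 + 1.11940 = 1.20958.
Posterior mean = (0.0901803·10.34 + 1.11940·16.59) / 1.20958 = 16.124.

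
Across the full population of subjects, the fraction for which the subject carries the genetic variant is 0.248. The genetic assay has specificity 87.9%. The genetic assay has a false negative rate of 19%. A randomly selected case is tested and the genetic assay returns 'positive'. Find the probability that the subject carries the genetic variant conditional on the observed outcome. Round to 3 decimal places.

Let H be the event that the subject carries the genetic variant. P(H) = 0.248, so P(¬H) = 0.752. With E the 'positive' result, P(E|H) = 0.81 and P(E|¬H) = 0.121.
P(E) = 0.81·0.248 + 0.121·0.752 = 0.20088 + 0.090992 = 0.29187.
By Bayes' theorem, P(H|E) = 0.20088 / 0.29187 = 0.688.

P(H | E) ≈ 0.688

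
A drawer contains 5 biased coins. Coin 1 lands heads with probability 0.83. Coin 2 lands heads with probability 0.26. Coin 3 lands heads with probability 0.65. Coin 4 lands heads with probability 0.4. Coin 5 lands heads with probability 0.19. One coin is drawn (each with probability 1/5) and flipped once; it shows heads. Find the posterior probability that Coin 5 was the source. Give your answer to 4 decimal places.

P(heads|C1) = 0.83; P(heads|C2) = 0.26; P(heads|C3) = 0.65; P(heads|C4) = 0.4; P(heads|C5) = 0.19.
Prior × likelihood for each source: 0.2·0.83=0.1660, 0.2·0.26=0.05200, 0.2·0.65=0.1300, 0.2·0.4=0.08000, 0.2·0.19=0.03800. Summing gives P(heads) = 0.46600.
P(Coin 5 | heads) = 0.03800 / 0.46600 = 0.0815.

Posterior probability ≈ 0.0815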